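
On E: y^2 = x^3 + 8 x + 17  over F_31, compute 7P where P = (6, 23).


k = 7 = 111_2 (binary, LSB first: 111)
Double-and-add from P = (6, 23):
  bit 0 = 1: acc = O + (6, 23) = (6, 23)
  bit 1 = 1: acc = (6, 23) + (27, 13) = (30, 15)
  bit 2 = 1: acc = (30, 15) + (2, 17) = (27, 18)

7P = (27, 18)


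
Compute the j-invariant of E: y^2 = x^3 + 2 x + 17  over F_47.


Delta = -16(4 a^3 + 27 b^2) mod 47 = 36
-1728 * (4 a)^3 = -1728 * (4*2)^3 mod 47 = 39
j = 39 * 36^(-1) mod 47 = 5

j = 5 (mod 47)


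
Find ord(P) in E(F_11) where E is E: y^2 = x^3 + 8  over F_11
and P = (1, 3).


Compute successive multiples of P until we hit O:
  1P = (1, 3)
  2P = (1, 8)
  3P = O

ord(P) = 3


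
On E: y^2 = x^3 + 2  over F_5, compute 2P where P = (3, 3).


Doubling: s = (3 x1^2 + a) / (2 y1)
s = (3*3^2 + 0) / (2*3) mod 5 = 2
x3 = s^2 - 2 x1 mod 5 = 2^2 - 2*3 = 3
y3 = s (x1 - x3) - y1 mod 5 = 2 * (3 - 3) - 3 = 2

2P = (3, 2)


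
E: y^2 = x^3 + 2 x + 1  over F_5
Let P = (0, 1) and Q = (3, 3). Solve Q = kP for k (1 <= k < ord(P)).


Enumerate multiples of P until we hit Q = (3, 3):
  1P = (0, 1)
  2P = (1, 3)
  3P = (3, 3)
Match found at i = 3.

k = 3


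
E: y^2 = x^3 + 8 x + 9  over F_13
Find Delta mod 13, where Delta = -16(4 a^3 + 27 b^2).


4 a^3 + 27 b^2 = 4*8^3 + 27*9^2 = 2048 + 2187 = 4235
Delta = -16 * (4235) = -67760
Delta mod 13 = 9

Delta = 9 (mod 13)


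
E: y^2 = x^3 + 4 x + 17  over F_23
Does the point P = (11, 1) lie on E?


Check whether y^2 = x^3 + 4 x + 17 (mod 23) for (x, y) = (11, 1).
LHS: y^2 = 1^2 mod 23 = 1
RHS: x^3 + 4 x + 17 = 11^3 + 4*11 + 17 mod 23 = 12
LHS != RHS

No, not on the curve


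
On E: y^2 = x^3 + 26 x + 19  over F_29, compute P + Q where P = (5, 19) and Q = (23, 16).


P != Q, so use the chord formula.
s = (y2 - y1) / (x2 - x1) = (26) / (18) mod 29 = 24
x3 = s^2 - x1 - x2 mod 29 = 24^2 - 5 - 23 = 26
y3 = s (x1 - x3) - y1 mod 29 = 24 * (5 - 26) - 19 = 28

P + Q = (26, 28)


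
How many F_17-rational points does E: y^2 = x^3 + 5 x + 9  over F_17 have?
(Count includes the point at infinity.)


For each x in F_17, count y with y^2 = x^3 + 5 x + 9 mod 17:
  x = 0: RHS = 9, y in [3, 14]  -> 2 point(s)
  x = 1: RHS = 15, y in [7, 10]  -> 2 point(s)
  x = 3: RHS = 0, y in [0]  -> 1 point(s)
  x = 4: RHS = 8, y in [5, 12]  -> 2 point(s)
  x = 6: RHS = 0, y in [0]  -> 1 point(s)
  x = 7: RHS = 13, y in [8, 9]  -> 2 point(s)
  x = 8: RHS = 0, y in [0]  -> 1 point(s)
  x = 9: RHS = 1, y in [1, 16]  -> 2 point(s)
  x = 11: RHS = 1, y in [1, 16]  -> 2 point(s)
  x = 14: RHS = 1, y in [1, 16]  -> 2 point(s)
  x = 15: RHS = 8, y in [5, 12]  -> 2 point(s)
Affine points: 19. Add the point at infinity: total = 20.

#E(F_17) = 20


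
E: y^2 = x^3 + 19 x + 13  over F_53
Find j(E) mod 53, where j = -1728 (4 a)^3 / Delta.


Delta = -16(4 a^3 + 27 b^2) mod 53 = 49
-1728 * (4 a)^3 = -1728 * (4*19)^3 mod 53 = 47
j = 47 * 49^(-1) mod 53 = 28

j = 28 (mod 53)


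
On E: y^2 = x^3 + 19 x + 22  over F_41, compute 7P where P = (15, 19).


k = 7 = 111_2 (binary, LSB first: 111)
Double-and-add from P = (15, 19):
  bit 0 = 1: acc = O + (15, 19) = (15, 19)
  bit 1 = 1: acc = (15, 19) + (12, 25) = (18, 28)
  bit 2 = 1: acc = (18, 28) + (17, 16) = (27, 28)

7P = (27, 28)


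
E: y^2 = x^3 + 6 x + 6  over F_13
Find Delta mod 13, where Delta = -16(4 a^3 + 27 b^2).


4 a^3 + 27 b^2 = 4*6^3 + 27*6^2 = 864 + 972 = 1836
Delta = -16 * (1836) = -29376
Delta mod 13 = 4

Delta = 4 (mod 13)


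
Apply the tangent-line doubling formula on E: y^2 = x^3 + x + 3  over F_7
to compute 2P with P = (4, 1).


Doubling: s = (3 x1^2 + a) / (2 y1)
s = (3*4^2 + 1) / (2*1) mod 7 = 0
x3 = s^2 - 2 x1 mod 7 = 0^2 - 2*4 = 6
y3 = s (x1 - x3) - y1 mod 7 = 0 * (4 - 6) - 1 = 6

2P = (6, 6)


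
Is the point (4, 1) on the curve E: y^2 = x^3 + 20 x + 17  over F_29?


Check whether y^2 = x^3 + 20 x + 17 (mod 29) for (x, y) = (4, 1).
LHS: y^2 = 1^2 mod 29 = 1
RHS: x^3 + 20 x + 17 = 4^3 + 20*4 + 17 mod 29 = 16
LHS != RHS

No, not on the curve


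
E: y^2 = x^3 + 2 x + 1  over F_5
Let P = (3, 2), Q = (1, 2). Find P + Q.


P != Q, so use the chord formula.
s = (y2 - y1) / (x2 - x1) = (0) / (3) mod 5 = 0
x3 = s^2 - x1 - x2 mod 5 = 0^2 - 3 - 1 = 1
y3 = s (x1 - x3) - y1 mod 5 = 0 * (3 - 1) - 2 = 3

P + Q = (1, 3)


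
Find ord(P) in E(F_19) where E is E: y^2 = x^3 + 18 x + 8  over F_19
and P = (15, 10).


Compute successive multiples of P until we hit O:
  1P = (15, 10)
  2P = (13, 8)
  3P = (11, 13)
  4P = (9, 14)
  5P = (6, 3)
  6P = (4, 7)
  7P = (4, 12)
  8P = (6, 16)
  ... (continuing to 13P)
  13P = O

ord(P) = 13


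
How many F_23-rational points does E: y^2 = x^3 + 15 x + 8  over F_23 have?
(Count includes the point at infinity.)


For each x in F_23, count y with y^2 = x^3 + 15 x + 8 mod 23:
  x = 0: RHS = 8, y in [10, 13]  -> 2 point(s)
  x = 1: RHS = 1, y in [1, 22]  -> 2 point(s)
  x = 2: RHS = 0, y in [0]  -> 1 point(s)
  x = 5: RHS = 1, y in [1, 22]  -> 2 point(s)
  x = 10: RHS = 8, y in [10, 13]  -> 2 point(s)
  x = 11: RHS = 9, y in [3, 20]  -> 2 point(s)
  x = 13: RHS = 8, y in [10, 13]  -> 2 point(s)
  x = 14: RHS = 18, y in [8, 15]  -> 2 point(s)
  x = 17: RHS = 1, y in [1, 22]  -> 2 point(s)
  x = 21: RHS = 16, y in [4, 19]  -> 2 point(s)
Affine points: 19. Add the point at infinity: total = 20.

#E(F_23) = 20


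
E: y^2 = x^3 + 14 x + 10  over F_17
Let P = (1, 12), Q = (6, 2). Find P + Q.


P != Q, so use the chord formula.
s = (y2 - y1) / (x2 - x1) = (7) / (5) mod 17 = 15
x3 = s^2 - x1 - x2 mod 17 = 15^2 - 1 - 6 = 14
y3 = s (x1 - x3) - y1 mod 17 = 15 * (1 - 14) - 12 = 14

P + Q = (14, 14)


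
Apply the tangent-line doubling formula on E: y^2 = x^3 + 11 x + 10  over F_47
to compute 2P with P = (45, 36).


Doubling: s = (3 x1^2 + a) / (2 y1)
s = (3*45^2 + 11) / (2*36) mod 47 = 31
x3 = s^2 - 2 x1 mod 47 = 31^2 - 2*45 = 25
y3 = s (x1 - x3) - y1 mod 47 = 31 * (45 - 25) - 36 = 20

2P = (25, 20)


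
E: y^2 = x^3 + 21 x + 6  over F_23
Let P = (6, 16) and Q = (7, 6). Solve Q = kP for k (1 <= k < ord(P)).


Enumerate multiples of P until we hit Q = (7, 6):
  1P = (6, 16)
  2P = (12, 13)
  3P = (11, 21)
  4P = (7, 6)
Match found at i = 4.

k = 4


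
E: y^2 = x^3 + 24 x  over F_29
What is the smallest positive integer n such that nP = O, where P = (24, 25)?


Compute successive multiples of P until we hit O:
  1P = (24, 25)
  2P = (5, 19)
  3P = (5, 10)
  4P = (24, 4)
  5P = O

ord(P) = 5


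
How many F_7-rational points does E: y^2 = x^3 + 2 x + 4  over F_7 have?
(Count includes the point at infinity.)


For each x in F_7, count y with y^2 = x^3 + 2 x + 4 mod 7:
  x = 0: RHS = 4, y in [2, 5]  -> 2 point(s)
  x = 1: RHS = 0, y in [0]  -> 1 point(s)
  x = 2: RHS = 2, y in [3, 4]  -> 2 point(s)
  x = 3: RHS = 2, y in [3, 4]  -> 2 point(s)
  x = 6: RHS = 1, y in [1, 6]  -> 2 point(s)
Affine points: 9. Add the point at infinity: total = 10.

#E(F_7) = 10


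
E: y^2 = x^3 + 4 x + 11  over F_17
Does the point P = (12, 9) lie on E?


Check whether y^2 = x^3 + 4 x + 11 (mod 17) for (x, y) = (12, 9).
LHS: y^2 = 9^2 mod 17 = 13
RHS: x^3 + 4 x + 11 = 12^3 + 4*12 + 11 mod 17 = 2
LHS != RHS

No, not on the curve


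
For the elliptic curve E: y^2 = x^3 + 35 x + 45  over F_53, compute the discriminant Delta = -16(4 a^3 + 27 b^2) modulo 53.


4 a^3 + 27 b^2 = 4*35^3 + 27*45^2 = 171500 + 54675 = 226175
Delta = -16 * (226175) = -3618800
Delta mod 53 = 40

Delta = 40 (mod 53)


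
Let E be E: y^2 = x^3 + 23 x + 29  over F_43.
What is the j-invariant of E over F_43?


Delta = -16(4 a^3 + 27 b^2) mod 43 = 37
-1728 * (4 a)^3 = -1728 * (4*23)^3 mod 43 = 35
j = 35 * 37^(-1) mod 43 = 30

j = 30 (mod 43)


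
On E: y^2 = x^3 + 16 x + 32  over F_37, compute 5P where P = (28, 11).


k = 5 = 101_2 (binary, LSB first: 101)
Double-and-add from P = (28, 11):
  bit 0 = 1: acc = O + (28, 11) = (28, 11)
  bit 1 = 0: acc unchanged = (28, 11)
  bit 2 = 1: acc = (28, 11) + (29, 24) = (1, 7)

5P = (1, 7)


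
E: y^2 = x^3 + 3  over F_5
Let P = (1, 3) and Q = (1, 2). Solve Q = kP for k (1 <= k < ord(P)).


Enumerate multiples of P until we hit Q = (1, 2):
  1P = (1, 3)
  2P = (2, 4)
  3P = (3, 0)
  4P = (2, 1)
  5P = (1, 2)
Match found at i = 5.

k = 5


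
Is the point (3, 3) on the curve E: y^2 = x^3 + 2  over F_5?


Check whether y^2 = x^3 + 0 x + 2 (mod 5) for (x, y) = (3, 3).
LHS: y^2 = 3^2 mod 5 = 4
RHS: x^3 + 0 x + 2 = 3^3 + 0*3 + 2 mod 5 = 4
LHS = RHS

Yes, on the curve


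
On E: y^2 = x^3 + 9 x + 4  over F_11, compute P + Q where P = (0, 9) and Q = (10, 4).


P != Q, so use the chord formula.
s = (y2 - y1) / (x2 - x1) = (6) / (10) mod 11 = 5
x3 = s^2 - x1 - x2 mod 11 = 5^2 - 0 - 10 = 4
y3 = s (x1 - x3) - y1 mod 11 = 5 * (0 - 4) - 9 = 4

P + Q = (4, 4)


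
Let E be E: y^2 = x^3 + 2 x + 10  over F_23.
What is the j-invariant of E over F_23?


Delta = -16(4 a^3 + 27 b^2) mod 23 = 11
-1728 * (4 a)^3 = -1728 * (4*2)^3 mod 23 = 5
j = 5 * 11^(-1) mod 23 = 13

j = 13 (mod 23)


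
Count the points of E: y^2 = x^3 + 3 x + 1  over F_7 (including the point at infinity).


For each x in F_7, count y with y^2 = x^3 + 3 x + 1 mod 7:
  x = 0: RHS = 1, y in [1, 6]  -> 2 point(s)
  x = 2: RHS = 1, y in [1, 6]  -> 2 point(s)
  x = 3: RHS = 2, y in [3, 4]  -> 2 point(s)
  x = 4: RHS = 0, y in [0]  -> 1 point(s)
  x = 5: RHS = 1, y in [1, 6]  -> 2 point(s)
  x = 6: RHS = 4, y in [2, 5]  -> 2 point(s)
Affine points: 11. Add the point at infinity: total = 12.

#E(F_7) = 12


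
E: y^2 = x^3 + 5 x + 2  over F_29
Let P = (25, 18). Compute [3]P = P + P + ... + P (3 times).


k = 3 = 11_2 (binary, LSB first: 11)
Double-and-add from P = (25, 18):
  bit 0 = 1: acc = O + (25, 18) = (25, 18)
  bit 1 = 1: acc = (25, 18) + (2, 7) = (11, 24)

3P = (11, 24)


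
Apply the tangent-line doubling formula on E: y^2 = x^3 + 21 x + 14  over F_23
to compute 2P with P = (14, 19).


Doubling: s = (3 x1^2 + a) / (2 y1)
s = (3*14^2 + 21) / (2*19) mod 23 = 13
x3 = s^2 - 2 x1 mod 23 = 13^2 - 2*14 = 3
y3 = s (x1 - x3) - y1 mod 23 = 13 * (14 - 3) - 19 = 9

2P = (3, 9)


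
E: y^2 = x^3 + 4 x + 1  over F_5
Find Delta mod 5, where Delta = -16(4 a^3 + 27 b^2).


4 a^3 + 27 b^2 = 4*4^3 + 27*1^2 = 256 + 27 = 283
Delta = -16 * (283) = -4528
Delta mod 5 = 2

Delta = 2 (mod 5)


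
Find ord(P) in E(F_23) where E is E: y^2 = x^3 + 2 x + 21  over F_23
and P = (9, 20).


Compute successive multiples of P until we hit O:
  1P = (9, 20)
  2P = (17, 0)
  3P = (9, 3)
  4P = O

ord(P) = 4


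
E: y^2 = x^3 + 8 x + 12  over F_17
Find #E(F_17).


For each x in F_17, count y with y^2 = x^3 + 8 x + 12 mod 17:
  x = 1: RHS = 4, y in [2, 15]  -> 2 point(s)
  x = 2: RHS = 2, y in [6, 11]  -> 2 point(s)
  x = 6: RHS = 4, y in [2, 15]  -> 2 point(s)
  x = 10: RHS = 4, y in [2, 15]  -> 2 point(s)
  x = 12: RHS = 0, y in [0]  -> 1 point(s)
  x = 13: RHS = 1, y in [1, 16]  -> 2 point(s)
Affine points: 11. Add the point at infinity: total = 12.

#E(F_17) = 12


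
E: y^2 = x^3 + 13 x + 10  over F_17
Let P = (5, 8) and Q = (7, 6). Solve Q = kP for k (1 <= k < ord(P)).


Enumerate multiples of P until we hit Q = (7, 6):
  1P = (5, 8)
  2P = (16, 8)
  3P = (13, 9)
  4P = (3, 5)
  5P = (7, 6)
Match found at i = 5.

k = 5


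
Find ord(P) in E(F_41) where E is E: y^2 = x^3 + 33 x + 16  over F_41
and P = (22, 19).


Compute successive multiples of P until we hit O:
  1P = (22, 19)
  2P = (6, 15)
  3P = (31, 30)
  4P = (31, 11)
  5P = (6, 26)
  6P = (22, 22)
  7P = O

ord(P) = 7


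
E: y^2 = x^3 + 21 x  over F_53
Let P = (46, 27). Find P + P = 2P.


Doubling: s = (3 x1^2 + a) / (2 y1)
s = (3*46^2 + 21) / (2*27) mod 53 = 9
x3 = s^2 - 2 x1 mod 53 = 9^2 - 2*46 = 42
y3 = s (x1 - x3) - y1 mod 53 = 9 * (46 - 42) - 27 = 9

2P = (42, 9)


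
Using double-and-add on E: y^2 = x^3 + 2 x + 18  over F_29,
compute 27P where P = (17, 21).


k = 27 = 11011_2 (binary, LSB first: 11011)
Double-and-add from P = (17, 21):
  bit 0 = 1: acc = O + (17, 21) = (17, 21)
  bit 1 = 1: acc = (17, 21) + (18, 17) = (10, 9)
  bit 2 = 0: acc unchanged = (10, 9)
  bit 3 = 1: acc = (10, 9) + (24, 17) = (19, 19)
  bit 4 = 1: acc = (19, 19) + (14, 21) = (24, 12)

27P = (24, 12)


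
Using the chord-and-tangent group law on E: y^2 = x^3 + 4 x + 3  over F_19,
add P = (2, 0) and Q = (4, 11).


P != Q, so use the chord formula.
s = (y2 - y1) / (x2 - x1) = (11) / (2) mod 19 = 15
x3 = s^2 - x1 - x2 mod 19 = 15^2 - 2 - 4 = 10
y3 = s (x1 - x3) - y1 mod 19 = 15 * (2 - 10) - 0 = 13

P + Q = (10, 13)


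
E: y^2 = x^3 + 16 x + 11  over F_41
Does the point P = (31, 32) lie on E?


Check whether y^2 = x^3 + 16 x + 11 (mod 41) for (x, y) = (31, 32).
LHS: y^2 = 32^2 mod 41 = 40
RHS: x^3 + 16 x + 11 = 31^3 + 16*31 + 11 mod 41 = 40
LHS = RHS

Yes, on the curve


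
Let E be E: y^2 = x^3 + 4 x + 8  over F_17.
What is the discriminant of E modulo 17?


4 a^3 + 27 b^2 = 4*4^3 + 27*8^2 = 256 + 1728 = 1984
Delta = -16 * (1984) = -31744
Delta mod 17 = 12

Delta = 12 (mod 17)


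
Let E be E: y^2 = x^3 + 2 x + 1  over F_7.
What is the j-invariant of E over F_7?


Delta = -16(4 a^3 + 27 b^2) mod 7 = 1
-1728 * (4 a)^3 = -1728 * (4*2)^3 mod 7 = 1
j = 1 * 1^(-1) mod 7 = 1

j = 1 (mod 7)


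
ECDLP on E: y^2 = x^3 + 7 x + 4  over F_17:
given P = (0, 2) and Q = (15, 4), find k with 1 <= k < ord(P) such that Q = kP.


Enumerate multiples of P until we hit Q = (15, 4):
  1P = (0, 2)
  2P = (2, 3)
  3P = (11, 1)
  4P = (15, 4)
Match found at i = 4.

k = 4


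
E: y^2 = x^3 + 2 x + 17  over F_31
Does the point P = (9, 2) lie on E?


Check whether y^2 = x^3 + 2 x + 17 (mod 31) for (x, y) = (9, 2).
LHS: y^2 = 2^2 mod 31 = 4
RHS: x^3 + 2 x + 17 = 9^3 + 2*9 + 17 mod 31 = 20
LHS != RHS

No, not on the curve


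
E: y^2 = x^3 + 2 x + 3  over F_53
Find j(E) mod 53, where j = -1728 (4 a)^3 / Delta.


Delta = -16(4 a^3 + 27 b^2) mod 53 = 52
-1728 * (4 a)^3 = -1728 * (4*2)^3 mod 53 = 46
j = 46 * 52^(-1) mod 53 = 7

j = 7 (mod 53)


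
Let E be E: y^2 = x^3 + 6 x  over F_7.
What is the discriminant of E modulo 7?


4 a^3 + 27 b^2 = 4*6^3 + 27*0^2 = 864 + 0 = 864
Delta = -16 * (864) = -13824
Delta mod 7 = 1

Delta = 1 (mod 7)


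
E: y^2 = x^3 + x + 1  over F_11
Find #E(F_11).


For each x in F_11, count y with y^2 = x^3 + 1 x + 1 mod 11:
  x = 0: RHS = 1, y in [1, 10]  -> 2 point(s)
  x = 1: RHS = 3, y in [5, 6]  -> 2 point(s)
  x = 2: RHS = 0, y in [0]  -> 1 point(s)
  x = 3: RHS = 9, y in [3, 8]  -> 2 point(s)
  x = 4: RHS = 3, y in [5, 6]  -> 2 point(s)
  x = 6: RHS = 3, y in [5, 6]  -> 2 point(s)
  x = 8: RHS = 4, y in [2, 9]  -> 2 point(s)
Affine points: 13. Add the point at infinity: total = 14.

#E(F_11) = 14


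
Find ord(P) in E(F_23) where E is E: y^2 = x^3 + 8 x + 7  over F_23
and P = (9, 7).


Compute successive multiples of P until we hit O:
  1P = (9, 7)
  2P = (13, 10)
  3P = (3, 9)
  4P = (6, 15)
  5P = (10, 11)
  6P = (20, 18)
  7P = (18, 7)
  8P = (19, 16)
  ... (continuing to 28P)
  28P = O

ord(P) = 28


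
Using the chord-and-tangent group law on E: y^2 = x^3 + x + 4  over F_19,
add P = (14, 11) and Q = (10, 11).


P != Q, so use the chord formula.
s = (y2 - y1) / (x2 - x1) = (0) / (15) mod 19 = 0
x3 = s^2 - x1 - x2 mod 19 = 0^2 - 14 - 10 = 14
y3 = s (x1 - x3) - y1 mod 19 = 0 * (14 - 14) - 11 = 8

P + Q = (14, 8)


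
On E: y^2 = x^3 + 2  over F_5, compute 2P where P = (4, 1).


Doubling: s = (3 x1^2 + a) / (2 y1)
s = (3*4^2 + 0) / (2*1) mod 5 = 4
x3 = s^2 - 2 x1 mod 5 = 4^2 - 2*4 = 3
y3 = s (x1 - x3) - y1 mod 5 = 4 * (4 - 3) - 1 = 3

2P = (3, 3)


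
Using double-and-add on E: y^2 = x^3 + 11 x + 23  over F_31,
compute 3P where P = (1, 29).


k = 3 = 11_2 (binary, LSB first: 11)
Double-and-add from P = (1, 29):
  bit 0 = 1: acc = O + (1, 29) = (1, 29)
  bit 1 = 1: acc = (1, 29) + (18, 15) = (13, 21)

3P = (13, 21)


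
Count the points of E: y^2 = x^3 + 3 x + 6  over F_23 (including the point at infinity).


For each x in F_23, count y with y^2 = x^3 + 3 x + 6 mod 23:
  x = 0: RHS = 6, y in [11, 12]  -> 2 point(s)
  x = 4: RHS = 13, y in [6, 17]  -> 2 point(s)
  x = 5: RHS = 8, y in [10, 13]  -> 2 point(s)
  x = 7: RHS = 2, y in [5, 18]  -> 2 point(s)
  x = 8: RHS = 13, y in [6, 17]  -> 2 point(s)
  x = 9: RHS = 3, y in [7, 16]  -> 2 point(s)
  x = 10: RHS = 1, y in [1, 22]  -> 2 point(s)
  x = 11: RHS = 13, y in [6, 17]  -> 2 point(s)
  x = 14: RHS = 9, y in [3, 20]  -> 2 point(s)
  x = 17: RHS = 2, y in [5, 18]  -> 2 point(s)
  x = 18: RHS = 4, y in [2, 21]  -> 2 point(s)
  x = 20: RHS = 16, y in [4, 19]  -> 2 point(s)
  x = 22: RHS = 2, y in [5, 18]  -> 2 point(s)
Affine points: 26. Add the point at infinity: total = 27.

#E(F_23) = 27


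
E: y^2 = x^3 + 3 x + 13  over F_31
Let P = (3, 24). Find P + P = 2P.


Doubling: s = (3 x1^2 + a) / (2 y1)
s = (3*3^2 + 3) / (2*24) mod 31 = 20
x3 = s^2 - 2 x1 mod 31 = 20^2 - 2*3 = 22
y3 = s (x1 - x3) - y1 mod 31 = 20 * (3 - 22) - 24 = 30

2P = (22, 30)


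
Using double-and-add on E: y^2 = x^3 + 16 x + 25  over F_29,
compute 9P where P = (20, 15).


k = 9 = 1001_2 (binary, LSB first: 1001)
Double-and-add from P = (20, 15):
  bit 0 = 1: acc = O + (20, 15) = (20, 15)
  bit 1 = 0: acc unchanged = (20, 15)
  bit 2 = 0: acc unchanged = (20, 15)
  bit 3 = 1: acc = (20, 15) + (11, 16) = (22, 11)

9P = (22, 11)


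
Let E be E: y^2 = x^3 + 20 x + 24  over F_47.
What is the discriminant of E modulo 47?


4 a^3 + 27 b^2 = 4*20^3 + 27*24^2 = 32000 + 15552 = 47552
Delta = -16 * (47552) = -760832
Delta mod 47 = 4

Delta = 4 (mod 47)


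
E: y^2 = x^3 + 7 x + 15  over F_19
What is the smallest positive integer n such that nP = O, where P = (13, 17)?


Compute successive multiples of P until we hit O:
  1P = (13, 17)
  2P = (18, 8)
  3P = (11, 6)
  4P = (11, 13)
  5P = (18, 11)
  6P = (13, 2)
  7P = O

ord(P) = 7


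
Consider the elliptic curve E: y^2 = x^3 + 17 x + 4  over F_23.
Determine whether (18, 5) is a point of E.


Check whether y^2 = x^3 + 17 x + 4 (mod 23) for (x, y) = (18, 5).
LHS: y^2 = 5^2 mod 23 = 2
RHS: x^3 + 17 x + 4 = 18^3 + 17*18 + 4 mod 23 = 1
LHS != RHS

No, not on the curve


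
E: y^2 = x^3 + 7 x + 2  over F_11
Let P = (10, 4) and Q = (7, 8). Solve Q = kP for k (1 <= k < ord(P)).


Enumerate multiples of P until we hit Q = (7, 8):
  1P = (10, 4)
  2P = (7, 8)
Match found at i = 2.

k = 2


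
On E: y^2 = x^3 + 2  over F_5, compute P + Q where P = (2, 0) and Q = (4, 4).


P != Q, so use the chord formula.
s = (y2 - y1) / (x2 - x1) = (4) / (2) mod 5 = 2
x3 = s^2 - x1 - x2 mod 5 = 2^2 - 2 - 4 = 3
y3 = s (x1 - x3) - y1 mod 5 = 2 * (2 - 3) - 0 = 3

P + Q = (3, 3)


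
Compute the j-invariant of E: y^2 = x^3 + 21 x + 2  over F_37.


Delta = -16(4 a^3 + 27 b^2) mod 37 = 10
-1728 * (4 a)^3 = -1728 * (4*21)^3 mod 37 = 11
j = 11 * 10^(-1) mod 37 = 27

j = 27 (mod 37)


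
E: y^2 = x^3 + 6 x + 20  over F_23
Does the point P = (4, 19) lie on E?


Check whether y^2 = x^3 + 6 x + 20 (mod 23) for (x, y) = (4, 19).
LHS: y^2 = 19^2 mod 23 = 16
RHS: x^3 + 6 x + 20 = 4^3 + 6*4 + 20 mod 23 = 16
LHS = RHS

Yes, on the curve


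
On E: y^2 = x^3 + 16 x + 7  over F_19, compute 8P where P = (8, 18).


k = 8 = 1000_2 (binary, LSB first: 0001)
Double-and-add from P = (8, 18):
  bit 0 = 0: acc unchanged = O
  bit 1 = 0: acc unchanged = O
  bit 2 = 0: acc unchanged = O
  bit 3 = 1: acc = O + (8, 1) = (8, 1)

8P = (8, 1)


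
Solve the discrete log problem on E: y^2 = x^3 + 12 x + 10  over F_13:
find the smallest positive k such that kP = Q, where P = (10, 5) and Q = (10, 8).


Enumerate multiples of P until we hit Q = (10, 8):
  1P = (10, 5)
  2P = (6, 8)
  3P = (0, 7)
  4P = (2, 9)
  5P = (11, 2)
  6P = (1, 7)
  7P = (12, 7)
  8P = (5, 0)
  9P = (12, 6)
  10P = (1, 6)
  11P = (11, 11)
  12P = (2, 4)
  13P = (0, 6)
  14P = (6, 5)
  15P = (10, 8)
Match found at i = 15.

k = 15


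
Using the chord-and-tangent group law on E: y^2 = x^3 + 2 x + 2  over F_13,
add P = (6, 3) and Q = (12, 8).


P != Q, so use the chord formula.
s = (y2 - y1) / (x2 - x1) = (5) / (6) mod 13 = 3
x3 = s^2 - x1 - x2 mod 13 = 3^2 - 6 - 12 = 4
y3 = s (x1 - x3) - y1 mod 13 = 3 * (6 - 4) - 3 = 3

P + Q = (4, 3)


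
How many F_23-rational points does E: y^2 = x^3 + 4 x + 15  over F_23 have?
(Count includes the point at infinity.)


For each x in F_23, count y with y^2 = x^3 + 4 x + 15 mod 23:
  x = 2: RHS = 8, y in [10, 13]  -> 2 point(s)
  x = 3: RHS = 8, y in [10, 13]  -> 2 point(s)
  x = 4: RHS = 3, y in [7, 16]  -> 2 point(s)
  x = 6: RHS = 2, y in [5, 18]  -> 2 point(s)
  x = 7: RHS = 18, y in [8, 15]  -> 2 point(s)
  x = 14: RHS = 9, y in [3, 20]  -> 2 point(s)
  x = 15: RHS = 0, y in [0]  -> 1 point(s)
  x = 16: RHS = 12, y in [9, 14]  -> 2 point(s)
  x = 18: RHS = 8, y in [10, 13]  -> 2 point(s)
  x = 19: RHS = 4, y in [2, 21]  -> 2 point(s)
Affine points: 19. Add the point at infinity: total = 20.

#E(F_23) = 20


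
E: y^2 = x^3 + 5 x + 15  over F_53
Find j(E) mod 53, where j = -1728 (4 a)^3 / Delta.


Delta = -16(4 a^3 + 27 b^2) mod 53 = 5
-1728 * (4 a)^3 = -1728 * (4*5)^3 mod 53 = 43
j = 43 * 5^(-1) mod 53 = 51

j = 51 (mod 53)


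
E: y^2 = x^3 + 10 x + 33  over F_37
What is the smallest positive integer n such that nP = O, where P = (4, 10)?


Compute successive multiples of P until we hit O:
  1P = (4, 10)
  2P = (3, 4)
  3P = (29, 25)
  4P = (31, 33)
  5P = (1, 9)
  6P = (28, 19)
  7P = (30, 8)
  8P = (33, 15)
  ... (continuing to 28P)
  28P = O

ord(P) = 28


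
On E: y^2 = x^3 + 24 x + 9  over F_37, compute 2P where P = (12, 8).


Doubling: s = (3 x1^2 + a) / (2 y1)
s = (3*12^2 + 24) / (2*8) mod 37 = 10
x3 = s^2 - 2 x1 mod 37 = 10^2 - 2*12 = 2
y3 = s (x1 - x3) - y1 mod 37 = 10 * (12 - 2) - 8 = 18

2P = (2, 18)


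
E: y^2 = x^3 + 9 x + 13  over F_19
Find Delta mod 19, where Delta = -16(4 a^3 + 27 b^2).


4 a^3 + 27 b^2 = 4*9^3 + 27*13^2 = 2916 + 4563 = 7479
Delta = -16 * (7479) = -119664
Delta mod 19 = 17

Delta = 17 (mod 19)


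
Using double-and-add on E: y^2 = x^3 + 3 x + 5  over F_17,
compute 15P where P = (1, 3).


k = 15 = 1111_2 (binary, LSB first: 1111)
Double-and-add from P = (1, 3):
  bit 0 = 1: acc = O + (1, 3) = (1, 3)
  bit 1 = 1: acc = (1, 3) + (16, 16) = (4, 8)
  bit 2 = 1: acc = (4, 8) + (11, 3) = (15, 12)
  bit 3 = 1: acc = (15, 12) + (10, 7) = (10, 10)

15P = (10, 10)


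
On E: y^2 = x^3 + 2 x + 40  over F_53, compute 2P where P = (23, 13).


Doubling: s = (3 x1^2 + a) / (2 y1)
s = (3*23^2 + 2) / (2*13) mod 53 = 2
x3 = s^2 - 2 x1 mod 53 = 2^2 - 2*23 = 11
y3 = s (x1 - x3) - y1 mod 53 = 2 * (23 - 11) - 13 = 11

2P = (11, 11)


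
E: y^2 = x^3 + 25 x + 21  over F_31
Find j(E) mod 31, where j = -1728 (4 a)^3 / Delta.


Delta = -16(4 a^3 + 27 b^2) mod 31 = 12
-1728 * (4 a)^3 = -1728 * (4*25)^3 mod 31 = 16
j = 16 * 12^(-1) mod 31 = 22

j = 22 (mod 31)


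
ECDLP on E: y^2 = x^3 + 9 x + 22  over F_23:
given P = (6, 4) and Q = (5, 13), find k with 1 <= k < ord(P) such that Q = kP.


Enumerate multiples of P until we hit Q = (5, 13):
  1P = (6, 4)
  2P = (1, 3)
  3P = (5, 10)
  4P = (2, 18)
  5P = (10, 10)
  6P = (15, 17)
  7P = (18, 17)
  8P = (8, 13)
  9P = (12, 15)
  10P = (9, 2)
  11P = (11, 7)
  12P = (22, 14)
  13P = (13, 6)
  14P = (13, 17)
  15P = (22, 9)
  16P = (11, 16)
  17P = (9, 21)
  18P = (12, 8)
  19P = (8, 10)
  20P = (18, 6)
  21P = (15, 6)
  22P = (10, 13)
  23P = (2, 5)
  24P = (5, 13)
Match found at i = 24.

k = 24


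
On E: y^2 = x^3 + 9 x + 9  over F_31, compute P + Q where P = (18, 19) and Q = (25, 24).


P != Q, so use the chord formula.
s = (y2 - y1) / (x2 - x1) = (5) / (7) mod 31 = 14
x3 = s^2 - x1 - x2 mod 31 = 14^2 - 18 - 25 = 29
y3 = s (x1 - x3) - y1 mod 31 = 14 * (18 - 29) - 19 = 13

P + Q = (29, 13)


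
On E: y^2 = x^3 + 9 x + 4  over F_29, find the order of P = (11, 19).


Compute successive multiples of P until we hit O:
  1P = (11, 19)
  2P = (27, 6)
  3P = (21, 0)
  4P = (27, 23)
  5P = (11, 10)
  6P = O

ord(P) = 6


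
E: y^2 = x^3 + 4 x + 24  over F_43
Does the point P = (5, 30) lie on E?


Check whether y^2 = x^3 + 4 x + 24 (mod 43) for (x, y) = (5, 30).
LHS: y^2 = 30^2 mod 43 = 40
RHS: x^3 + 4 x + 24 = 5^3 + 4*5 + 24 mod 43 = 40
LHS = RHS

Yes, on the curve


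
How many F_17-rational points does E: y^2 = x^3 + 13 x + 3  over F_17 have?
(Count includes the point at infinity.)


For each x in F_17, count y with y^2 = x^3 + 13 x + 3 mod 17:
  x = 1: RHS = 0, y in [0]  -> 1 point(s)
  x = 3: RHS = 1, y in [1, 16]  -> 2 point(s)
  x = 4: RHS = 0, y in [0]  -> 1 point(s)
  x = 6: RHS = 8, y in [5, 12]  -> 2 point(s)
  x = 9: RHS = 16, y in [4, 13]  -> 2 point(s)
  x = 11: RHS = 15, y in [7, 10]  -> 2 point(s)
  x = 12: RHS = 0, y in [0]  -> 1 point(s)
Affine points: 11. Add the point at infinity: total = 12.

#E(F_17) = 12


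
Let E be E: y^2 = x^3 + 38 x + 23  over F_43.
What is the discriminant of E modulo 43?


4 a^3 + 27 b^2 = 4*38^3 + 27*23^2 = 219488 + 14283 = 233771
Delta = -16 * (233771) = -3740336
Delta mod 43 = 19

Delta = 19 (mod 43)


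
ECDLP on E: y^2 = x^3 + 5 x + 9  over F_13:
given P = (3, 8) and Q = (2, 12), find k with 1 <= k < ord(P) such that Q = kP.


Enumerate multiples of P until we hit Q = (2, 12):
  1P = (3, 8)
  2P = (11, 2)
  3P = (2, 1)
  4P = (5, 4)
  5P = (9, 4)
  6P = (0, 3)
  7P = (7, 7)
  8P = (12, 4)
  9P = (12, 9)
  10P = (7, 6)
  11P = (0, 10)
  12P = (9, 9)
  13P = (5, 9)
  14P = (2, 12)
Match found at i = 14.

k = 14


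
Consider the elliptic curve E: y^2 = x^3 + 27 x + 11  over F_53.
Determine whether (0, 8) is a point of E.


Check whether y^2 = x^3 + 27 x + 11 (mod 53) for (x, y) = (0, 8).
LHS: y^2 = 8^2 mod 53 = 11
RHS: x^3 + 27 x + 11 = 0^3 + 27*0 + 11 mod 53 = 11
LHS = RHS

Yes, on the curve


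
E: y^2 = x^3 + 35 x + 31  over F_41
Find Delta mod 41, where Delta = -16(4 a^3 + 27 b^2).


4 a^3 + 27 b^2 = 4*35^3 + 27*31^2 = 171500 + 25947 = 197447
Delta = -16 * (197447) = -3159152
Delta mod 41 = 21

Delta = 21 (mod 41)


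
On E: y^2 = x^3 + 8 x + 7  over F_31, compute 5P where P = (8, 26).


k = 5 = 101_2 (binary, LSB first: 101)
Double-and-add from P = (8, 26):
  bit 0 = 1: acc = O + (8, 26) = (8, 26)
  bit 1 = 0: acc unchanged = (8, 26)
  bit 2 = 1: acc = (8, 26) + (27, 2) = (0, 21)

5P = (0, 21)


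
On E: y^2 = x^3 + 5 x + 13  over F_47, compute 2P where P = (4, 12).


Doubling: s = (3 x1^2 + a) / (2 y1)
s = (3*4^2 + 5) / (2*12) mod 47 = 12
x3 = s^2 - 2 x1 mod 47 = 12^2 - 2*4 = 42
y3 = s (x1 - x3) - y1 mod 47 = 12 * (4 - 42) - 12 = 2

2P = (42, 2)


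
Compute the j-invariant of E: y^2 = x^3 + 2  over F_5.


Delta = -16(4 a^3 + 27 b^2) mod 5 = 2
-1728 * (4 a)^3 = -1728 * (4*0)^3 mod 5 = 0
j = 0 * 2^(-1) mod 5 = 0

j = 0 (mod 5)


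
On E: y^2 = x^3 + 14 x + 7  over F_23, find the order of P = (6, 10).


Compute successive multiples of P until we hit O:
  1P = (6, 10)
  2P = (19, 5)
  3P = (4, 14)
  4P = (17, 12)
  5P = (16, 7)
  6P = (5, 15)
  7P = (14, 7)
  8P = (15, 2)
  ... (continuing to 17P)
  17P = O

ord(P) = 17


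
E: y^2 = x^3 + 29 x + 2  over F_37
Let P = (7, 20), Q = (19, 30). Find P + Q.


P != Q, so use the chord formula.
s = (y2 - y1) / (x2 - x1) = (10) / (12) mod 37 = 7
x3 = s^2 - x1 - x2 mod 37 = 7^2 - 7 - 19 = 23
y3 = s (x1 - x3) - y1 mod 37 = 7 * (7 - 23) - 20 = 16

P + Q = (23, 16)


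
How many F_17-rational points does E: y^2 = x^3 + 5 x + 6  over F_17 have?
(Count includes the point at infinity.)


For each x in F_17, count y with y^2 = x^3 + 5 x + 6 mod 17:
  x = 9: RHS = 15, y in [7, 10]  -> 2 point(s)
  x = 10: RHS = 2, y in [6, 11]  -> 2 point(s)
  x = 11: RHS = 15, y in [7, 10]  -> 2 point(s)
  x = 12: RHS = 9, y in [3, 14]  -> 2 point(s)
  x = 14: RHS = 15, y in [7, 10]  -> 2 point(s)
  x = 16: RHS = 0, y in [0]  -> 1 point(s)
Affine points: 11. Add the point at infinity: total = 12.

#E(F_17) = 12


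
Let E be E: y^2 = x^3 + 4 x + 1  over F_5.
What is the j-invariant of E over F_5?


Delta = -16(4 a^3 + 27 b^2) mod 5 = 2
-1728 * (4 a)^3 = -1728 * (4*4)^3 mod 5 = 2
j = 2 * 2^(-1) mod 5 = 1

j = 1 (mod 5)


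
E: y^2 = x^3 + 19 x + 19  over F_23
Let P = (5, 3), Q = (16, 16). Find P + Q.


P != Q, so use the chord formula.
s = (y2 - y1) / (x2 - x1) = (13) / (11) mod 23 = 20
x3 = s^2 - x1 - x2 mod 23 = 20^2 - 5 - 16 = 11
y3 = s (x1 - x3) - y1 mod 23 = 20 * (5 - 11) - 3 = 15

P + Q = (11, 15)


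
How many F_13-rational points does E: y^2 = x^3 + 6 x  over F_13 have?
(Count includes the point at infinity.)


For each x in F_13, count y with y^2 = x^3 + 6 x + 0 mod 13:
  x = 0: RHS = 0, y in [0]  -> 1 point(s)
  x = 4: RHS = 10, y in [6, 7]  -> 2 point(s)
  x = 5: RHS = 12, y in [5, 8]  -> 2 point(s)
  x = 8: RHS = 1, y in [1, 12]  -> 2 point(s)
  x = 9: RHS = 3, y in [4, 9]  -> 2 point(s)
Affine points: 9. Add the point at infinity: total = 10.

#E(F_13) = 10


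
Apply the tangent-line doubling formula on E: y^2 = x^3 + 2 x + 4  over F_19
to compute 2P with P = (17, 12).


Doubling: s = (3 x1^2 + a) / (2 y1)
s = (3*17^2 + 2) / (2*12) mod 19 = 18
x3 = s^2 - 2 x1 mod 19 = 18^2 - 2*17 = 5
y3 = s (x1 - x3) - y1 mod 19 = 18 * (17 - 5) - 12 = 14

2P = (5, 14)


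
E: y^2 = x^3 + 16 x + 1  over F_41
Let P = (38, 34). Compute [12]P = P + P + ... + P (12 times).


k = 12 = 1100_2 (binary, LSB first: 0011)
Double-and-add from P = (38, 34):
  bit 0 = 0: acc unchanged = O
  bit 1 = 0: acc unchanged = O
  bit 2 = 1: acc = O + (7, 28) = (7, 28)
  bit 3 = 1: acc = (7, 28) + (25, 6) = (11, 27)

12P = (11, 27)


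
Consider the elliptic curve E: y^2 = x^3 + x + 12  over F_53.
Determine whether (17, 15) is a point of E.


Check whether y^2 = x^3 + 1 x + 12 (mod 53) for (x, y) = (17, 15).
LHS: y^2 = 15^2 mod 53 = 13
RHS: x^3 + 1 x + 12 = 17^3 + 1*17 + 12 mod 53 = 13
LHS = RHS

Yes, on the curve


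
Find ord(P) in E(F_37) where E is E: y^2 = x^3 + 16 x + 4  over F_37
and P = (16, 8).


Compute successive multiples of P until we hit O:
  1P = (16, 8)
  2P = (1, 24)
  3P = (19, 10)
  4P = (23, 12)
  5P = (24, 35)
  6P = (24, 2)
  7P = (23, 25)
  8P = (19, 27)
  ... (continuing to 11P)
  11P = O

ord(P) = 11


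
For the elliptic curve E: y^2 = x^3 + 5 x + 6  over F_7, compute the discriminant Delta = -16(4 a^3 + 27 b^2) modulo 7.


4 a^3 + 27 b^2 = 4*5^3 + 27*6^2 = 500 + 972 = 1472
Delta = -16 * (1472) = -23552
Delta mod 7 = 3

Delta = 3 (mod 7)


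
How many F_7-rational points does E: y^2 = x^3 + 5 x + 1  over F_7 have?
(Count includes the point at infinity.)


For each x in F_7, count y with y^2 = x^3 + 5 x + 1 mod 7:
  x = 0: RHS = 1, y in [1, 6]  -> 2 point(s)
  x = 1: RHS = 0, y in [0]  -> 1 point(s)
  x = 3: RHS = 1, y in [1, 6]  -> 2 point(s)
  x = 4: RHS = 1, y in [1, 6]  -> 2 point(s)
  x = 5: RHS = 4, y in [2, 5]  -> 2 point(s)
  x = 6: RHS = 2, y in [3, 4]  -> 2 point(s)
Affine points: 11. Add the point at infinity: total = 12.

#E(F_7) = 12


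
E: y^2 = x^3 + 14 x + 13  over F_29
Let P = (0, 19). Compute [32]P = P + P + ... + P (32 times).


k = 32 = 100000_2 (binary, LSB first: 000001)
Double-and-add from P = (0, 19):
  bit 0 = 0: acc unchanged = O
  bit 1 = 0: acc unchanged = O
  bit 2 = 0: acc unchanged = O
  bit 3 = 0: acc unchanged = O
  bit 4 = 0: acc unchanged = O
  bit 5 = 1: acc = O + (0, 10) = (0, 10)

32P = (0, 10)


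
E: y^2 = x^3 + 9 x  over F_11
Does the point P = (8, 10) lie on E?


Check whether y^2 = x^3 + 9 x + 0 (mod 11) for (x, y) = (8, 10).
LHS: y^2 = 10^2 mod 11 = 1
RHS: x^3 + 9 x + 0 = 8^3 + 9*8 + 0 mod 11 = 1
LHS = RHS

Yes, on the curve


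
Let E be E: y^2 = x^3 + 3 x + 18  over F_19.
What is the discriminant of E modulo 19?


4 a^3 + 27 b^2 = 4*3^3 + 27*18^2 = 108 + 8748 = 8856
Delta = -16 * (8856) = -141696
Delta mod 19 = 6

Delta = 6 (mod 19)


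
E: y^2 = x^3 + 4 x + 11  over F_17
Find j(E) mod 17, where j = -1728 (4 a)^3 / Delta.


Delta = -16(4 a^3 + 27 b^2) mod 17 = 4
-1728 * (4 a)^3 = -1728 * (4*4)^3 mod 17 = 11
j = 11 * 4^(-1) mod 17 = 7

j = 7 (mod 17)


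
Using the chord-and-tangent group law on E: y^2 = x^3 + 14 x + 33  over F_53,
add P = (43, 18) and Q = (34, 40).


P != Q, so use the chord formula.
s = (y2 - y1) / (x2 - x1) = (22) / (44) mod 53 = 27
x3 = s^2 - x1 - x2 mod 53 = 27^2 - 43 - 34 = 16
y3 = s (x1 - x3) - y1 mod 53 = 27 * (43 - 16) - 18 = 22

P + Q = (16, 22)


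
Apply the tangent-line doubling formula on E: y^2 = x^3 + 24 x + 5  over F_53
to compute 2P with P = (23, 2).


Doubling: s = (3 x1^2 + a) / (2 y1)
s = (3*23^2 + 24) / (2*2) mod 53 = 45
x3 = s^2 - 2 x1 mod 53 = 45^2 - 2*23 = 18
y3 = s (x1 - x3) - y1 mod 53 = 45 * (23 - 18) - 2 = 11

2P = (18, 11)


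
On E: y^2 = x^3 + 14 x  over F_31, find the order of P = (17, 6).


Compute successive multiples of P until we hit O:
  1P = (17, 6)
  2P = (7, 10)
  3P = (27, 29)
  4P = (5, 3)
  5P = (11, 11)
  6P = (8, 2)
  7P = (15, 19)
  8P = (18, 16)
  ... (continuing to 32P)
  32P = O

ord(P) = 32


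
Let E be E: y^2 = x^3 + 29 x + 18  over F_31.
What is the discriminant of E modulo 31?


4 a^3 + 27 b^2 = 4*29^3 + 27*18^2 = 97556 + 8748 = 106304
Delta = -16 * (106304) = -1700864
Delta mod 31 = 13

Delta = 13 (mod 31)


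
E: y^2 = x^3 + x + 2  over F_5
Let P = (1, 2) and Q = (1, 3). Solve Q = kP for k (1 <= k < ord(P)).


Enumerate multiples of P until we hit Q = (1, 3):
  1P = (1, 2)
  2P = (4, 0)
  3P = (1, 3)
Match found at i = 3.

k = 3


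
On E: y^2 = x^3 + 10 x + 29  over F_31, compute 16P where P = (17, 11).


k = 16 = 10000_2 (binary, LSB first: 00001)
Double-and-add from P = (17, 11):
  bit 0 = 0: acc unchanged = O
  bit 1 = 0: acc unchanged = O
  bit 2 = 0: acc unchanged = O
  bit 3 = 0: acc unchanged = O
  bit 4 = 1: acc = O + (21, 18) = (21, 18)

16P = (21, 18)


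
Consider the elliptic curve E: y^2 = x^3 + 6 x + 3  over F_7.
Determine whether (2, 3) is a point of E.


Check whether y^2 = x^3 + 6 x + 3 (mod 7) for (x, y) = (2, 3).
LHS: y^2 = 3^2 mod 7 = 2
RHS: x^3 + 6 x + 3 = 2^3 + 6*2 + 3 mod 7 = 2
LHS = RHS

Yes, on the curve


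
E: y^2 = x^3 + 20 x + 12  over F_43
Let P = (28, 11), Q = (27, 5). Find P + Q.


P != Q, so use the chord formula.
s = (y2 - y1) / (x2 - x1) = (37) / (42) mod 43 = 6
x3 = s^2 - x1 - x2 mod 43 = 6^2 - 28 - 27 = 24
y3 = s (x1 - x3) - y1 mod 43 = 6 * (28 - 24) - 11 = 13

P + Q = (24, 13)


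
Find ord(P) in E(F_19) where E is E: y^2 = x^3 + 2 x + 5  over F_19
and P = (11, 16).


Compute successive multiples of P until we hit O:
  1P = (11, 16)
  2P = (8, 1)
  3P = (6, 9)
  4P = (7, 1)
  5P = (2, 13)
  6P = (4, 18)
  7P = (13, 9)
  8P = (12, 16)
  ... (continuing to 26P)
  26P = O

ord(P) = 26


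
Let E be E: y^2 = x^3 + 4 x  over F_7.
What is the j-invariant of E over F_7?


Delta = -16(4 a^3 + 27 b^2) mod 7 = 6
-1728 * (4 a)^3 = -1728 * (4*4)^3 mod 7 = 1
j = 1 * 6^(-1) mod 7 = 6

j = 6 (mod 7)


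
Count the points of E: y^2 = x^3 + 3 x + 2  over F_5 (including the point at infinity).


For each x in F_5, count y with y^2 = x^3 + 3 x + 2 mod 5:
  x = 1: RHS = 1, y in [1, 4]  -> 2 point(s)
  x = 2: RHS = 1, y in [1, 4]  -> 2 point(s)
Affine points: 4. Add the point at infinity: total = 5.

#E(F_5) = 5


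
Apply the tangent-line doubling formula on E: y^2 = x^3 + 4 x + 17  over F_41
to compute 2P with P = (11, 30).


Doubling: s = (3 x1^2 + a) / (2 y1)
s = (3*11^2 + 4) / (2*30) mod 41 = 15
x3 = s^2 - 2 x1 mod 41 = 15^2 - 2*11 = 39
y3 = s (x1 - x3) - y1 mod 41 = 15 * (11 - 39) - 30 = 1

2P = (39, 1)


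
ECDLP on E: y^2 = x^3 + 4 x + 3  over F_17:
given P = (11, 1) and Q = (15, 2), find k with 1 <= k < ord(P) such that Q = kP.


Enumerate multiples of P until we hit Q = (15, 2):
  1P = (11, 1)
  2P = (3, 5)
  3P = (16, 10)
  4P = (15, 2)
Match found at i = 4.

k = 4


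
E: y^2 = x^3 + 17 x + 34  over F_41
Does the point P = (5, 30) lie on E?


Check whether y^2 = x^3 + 17 x + 34 (mod 41) for (x, y) = (5, 30).
LHS: y^2 = 30^2 mod 41 = 39
RHS: x^3 + 17 x + 34 = 5^3 + 17*5 + 34 mod 41 = 39
LHS = RHS

Yes, on the curve


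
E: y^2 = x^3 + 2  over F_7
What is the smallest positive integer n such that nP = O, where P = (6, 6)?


Compute successive multiples of P until we hit O:
  1P = (6, 6)
  2P = (6, 1)
  3P = O

ord(P) = 3


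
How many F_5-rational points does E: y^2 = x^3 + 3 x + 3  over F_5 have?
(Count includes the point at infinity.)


For each x in F_5, count y with y^2 = x^3 + 3 x + 3 mod 5:
  x = 3: RHS = 4, y in [2, 3]  -> 2 point(s)
  x = 4: RHS = 4, y in [2, 3]  -> 2 point(s)
Affine points: 4. Add the point at infinity: total = 5.

#E(F_5) = 5


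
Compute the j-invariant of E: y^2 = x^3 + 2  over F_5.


Delta = -16(4 a^3 + 27 b^2) mod 5 = 2
-1728 * (4 a)^3 = -1728 * (4*0)^3 mod 5 = 0
j = 0 * 2^(-1) mod 5 = 0

j = 0 (mod 5)


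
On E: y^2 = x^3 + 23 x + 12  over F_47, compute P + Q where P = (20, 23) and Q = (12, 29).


P != Q, so use the chord formula.
s = (y2 - y1) / (x2 - x1) = (6) / (39) mod 47 = 11
x3 = s^2 - x1 - x2 mod 47 = 11^2 - 20 - 12 = 42
y3 = s (x1 - x3) - y1 mod 47 = 11 * (20 - 42) - 23 = 17

P + Q = (42, 17)


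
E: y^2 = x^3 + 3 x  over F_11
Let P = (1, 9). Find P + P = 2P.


Doubling: s = (3 x1^2 + a) / (2 y1)
s = (3*1^2 + 3) / (2*9) mod 11 = 4
x3 = s^2 - 2 x1 mod 11 = 4^2 - 2*1 = 3
y3 = s (x1 - x3) - y1 mod 11 = 4 * (1 - 3) - 9 = 5

2P = (3, 5)


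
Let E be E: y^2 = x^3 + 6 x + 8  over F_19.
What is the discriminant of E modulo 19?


4 a^3 + 27 b^2 = 4*6^3 + 27*8^2 = 864 + 1728 = 2592
Delta = -16 * (2592) = -41472
Delta mod 19 = 5

Delta = 5 (mod 19)


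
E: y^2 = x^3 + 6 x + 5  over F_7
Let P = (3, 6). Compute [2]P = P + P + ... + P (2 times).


k = 2 = 10_2 (binary, LSB first: 01)
Double-and-add from P = (3, 6):
  bit 0 = 0: acc unchanged = O
  bit 1 = 1: acc = O + (2, 2) = (2, 2)

2P = (2, 2)


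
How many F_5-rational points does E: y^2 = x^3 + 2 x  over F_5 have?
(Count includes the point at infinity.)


For each x in F_5, count y with y^2 = x^3 + 2 x + 0 mod 5:
  x = 0: RHS = 0, y in [0]  -> 1 point(s)
Affine points: 1. Add the point at infinity: total = 2.

#E(F_5) = 2


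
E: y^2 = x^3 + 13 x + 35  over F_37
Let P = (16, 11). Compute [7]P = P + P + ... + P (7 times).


k = 7 = 111_2 (binary, LSB first: 111)
Double-and-add from P = (16, 11):
  bit 0 = 1: acc = O + (16, 11) = (16, 11)
  bit 1 = 1: acc = (16, 11) + (35, 36) = (7, 32)
  bit 2 = 1: acc = (7, 32) + (3, 8) = (26, 2)

7P = (26, 2)


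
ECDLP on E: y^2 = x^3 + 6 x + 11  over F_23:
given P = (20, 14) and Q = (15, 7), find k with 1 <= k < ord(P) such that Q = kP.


Enumerate multiples of P until we hit Q = (15, 7):
  1P = (20, 14)
  2P = (10, 6)
  3P = (1, 15)
  4P = (15, 16)
  5P = (13, 20)
  6P = (2, 10)
  7P = (9, 14)
  8P = (17, 9)
  9P = (22, 21)
  10P = (22, 2)
  11P = (17, 14)
  12P = (9, 9)
  13P = (2, 13)
  14P = (13, 3)
  15P = (15, 7)
Match found at i = 15.

k = 15


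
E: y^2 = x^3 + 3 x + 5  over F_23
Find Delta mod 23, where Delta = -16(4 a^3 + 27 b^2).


4 a^3 + 27 b^2 = 4*3^3 + 27*5^2 = 108 + 675 = 783
Delta = -16 * (783) = -12528
Delta mod 23 = 7

Delta = 7 (mod 23)


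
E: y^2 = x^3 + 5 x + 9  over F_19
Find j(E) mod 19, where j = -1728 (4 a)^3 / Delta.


Delta = -16(4 a^3 + 27 b^2) mod 19 = 5
-1728 * (4 a)^3 = -1728 * (4*5)^3 mod 19 = 1
j = 1 * 5^(-1) mod 19 = 4

j = 4 (mod 19)


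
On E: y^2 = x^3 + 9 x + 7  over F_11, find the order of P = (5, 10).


Compute successive multiples of P until we hit O:
  1P = (5, 10)
  2P = (5, 1)
  3P = O

ord(P) = 3


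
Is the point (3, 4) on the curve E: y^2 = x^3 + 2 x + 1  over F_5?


Check whether y^2 = x^3 + 2 x + 1 (mod 5) for (x, y) = (3, 4).
LHS: y^2 = 4^2 mod 5 = 1
RHS: x^3 + 2 x + 1 = 3^3 + 2*3 + 1 mod 5 = 4
LHS != RHS

No, not on the curve


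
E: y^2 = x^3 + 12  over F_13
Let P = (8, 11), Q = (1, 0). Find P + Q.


P != Q, so use the chord formula.
s = (y2 - y1) / (x2 - x1) = (2) / (6) mod 13 = 9
x3 = s^2 - x1 - x2 mod 13 = 9^2 - 8 - 1 = 7
y3 = s (x1 - x3) - y1 mod 13 = 9 * (8 - 7) - 11 = 11

P + Q = (7, 11)
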